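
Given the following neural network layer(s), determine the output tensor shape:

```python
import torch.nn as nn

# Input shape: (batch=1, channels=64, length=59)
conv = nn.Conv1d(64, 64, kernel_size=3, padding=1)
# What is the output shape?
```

Input: (1, 64, 59) -> Output: (1, 64, 59)

Answer: (1, 64, 59)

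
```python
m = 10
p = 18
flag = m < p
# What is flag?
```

Trace:
`m = 10` → m = 10
`p = 18` → p = 18
`flag = m < p` → flag = True
So flag = True

Answer: True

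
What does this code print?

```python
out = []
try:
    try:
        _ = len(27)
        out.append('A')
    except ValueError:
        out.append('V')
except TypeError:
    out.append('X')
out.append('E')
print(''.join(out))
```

Execution trace: 'X' (outer except TypeError) → 'E' (after the try/except). Output: XE

Answer: XE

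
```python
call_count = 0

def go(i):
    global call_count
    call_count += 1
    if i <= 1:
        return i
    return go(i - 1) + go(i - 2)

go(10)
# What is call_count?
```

Calls(i) = 1 + Calls(i-1) + Calls(i-2); Calls(0)=Calls(1)=1. For i=10 this gives 177.

Answer: 177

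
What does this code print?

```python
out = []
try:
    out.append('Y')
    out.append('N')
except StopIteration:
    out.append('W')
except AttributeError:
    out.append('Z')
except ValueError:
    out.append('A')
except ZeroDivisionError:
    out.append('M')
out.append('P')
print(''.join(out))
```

Execution trace: 'Y' (try body) → 'N' (try body, no exception) → 'P' (after the try/except). Output: YNP

Answer: YNP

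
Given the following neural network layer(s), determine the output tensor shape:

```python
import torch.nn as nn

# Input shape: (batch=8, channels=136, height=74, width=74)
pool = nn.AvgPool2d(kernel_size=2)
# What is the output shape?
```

Input: (8, 136, 74, 74) -> Output: (8, 136, 37, 37)

Answer: (8, 136, 37, 37)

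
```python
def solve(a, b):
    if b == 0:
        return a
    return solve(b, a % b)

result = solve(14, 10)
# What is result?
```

solve(14, 10) -> solve(10, 4) -> solve(4, 2) -> solve(2, 0) -> 2

Answer: 2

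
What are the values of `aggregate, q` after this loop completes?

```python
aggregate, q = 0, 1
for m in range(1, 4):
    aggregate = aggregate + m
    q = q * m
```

Sum and factorial of 1 to 3
`aggregate, q` takes the values: (0, 1) → (1, 1) → (3, 1) → (3, 2) → (6, 2) → (6, 6)

Answer: 6, 6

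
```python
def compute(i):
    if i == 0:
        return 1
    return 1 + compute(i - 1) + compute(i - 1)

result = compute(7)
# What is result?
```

compute(i) = 1 + 2·compute(i-1), compute(0)=1. Closed form: (1+1)·2^7 - 1 = 255.

Answer: 255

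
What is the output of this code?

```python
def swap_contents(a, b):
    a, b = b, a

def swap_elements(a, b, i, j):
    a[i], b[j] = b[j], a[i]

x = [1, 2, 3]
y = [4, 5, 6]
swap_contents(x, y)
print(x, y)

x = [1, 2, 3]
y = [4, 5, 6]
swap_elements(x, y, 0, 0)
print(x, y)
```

Key concept: parameter rebinding vs mutation.
Step by step:
`x = [1, 2, 3]` → x = [1, 2, 3]
`y = [4, 5, 6]` → y = [4, 5, 6]
`swap_contents(x, y)` → no visible change to tracked variables
`print(x, y)` → prints [1, 2, 3] [4, 5, 6]
`x = [1, 2, 3]` → x = [1, 2, 3]
`y = [4, 5, 6]` → y = [4, 5, 6]
`swap_elements(x, y, 0, 0)` → x = [4, 2, 3]; y = [1, 5, 6]
`print(x, y)` → prints [4, 2, 3] [1, 5, 6]

Answer:
[1, 2, 3] [4, 5, 6]
[4, 2, 3] [1, 5, 6]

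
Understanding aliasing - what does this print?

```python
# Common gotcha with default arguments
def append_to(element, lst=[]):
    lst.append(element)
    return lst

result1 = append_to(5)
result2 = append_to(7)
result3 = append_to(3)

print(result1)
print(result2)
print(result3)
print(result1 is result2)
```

Key concept: mutable default argument gotcha.
Step by step:
`result1 = append_to(5)` → result1 = [5]
`result2 = append_to(7)` → result1 = [5, 7] (same object as result2); result2 = [5, 7] (same object as result1)
`result3 = append_to(3)` → result1 = [5, 7, 3] (same object as result2, result3); result2 = [5, 7, 3] (same object as result1, result3); result3 = [5, 7, 3] (same object as result1, result2)
`print(result1)` → prints [5, 7, 3]
`print(result2)` → prints [5, 7, 3]
`print(result3)` → prints [5, 7, 3]
`print(result1 is result2)` → prints True

Answer:
[5, 7, 3]
[5, 7, 3]
[5, 7, 3]
True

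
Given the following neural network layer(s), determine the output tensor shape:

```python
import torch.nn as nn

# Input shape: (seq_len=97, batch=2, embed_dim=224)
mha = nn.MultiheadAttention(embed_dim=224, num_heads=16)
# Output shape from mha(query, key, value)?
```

Input: (97, 2, 224) -> Output: (97, 2, 224)

Answer: (97, 2, 224)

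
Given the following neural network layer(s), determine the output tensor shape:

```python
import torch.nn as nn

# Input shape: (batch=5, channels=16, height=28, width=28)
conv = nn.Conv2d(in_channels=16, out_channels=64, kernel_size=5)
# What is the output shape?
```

Input: (5, 16, 28, 28) -> Output: (5, 64, 24, 24)

Answer: (5, 64, 24, 24)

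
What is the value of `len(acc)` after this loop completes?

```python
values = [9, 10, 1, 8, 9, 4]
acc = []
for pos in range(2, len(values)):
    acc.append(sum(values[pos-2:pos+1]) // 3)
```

Number of 3-element averages
`acc` takes the values: [] → [6] → [6, 6] → [6, 6, 6] → [6, 6, 6, 7]
So `len(acc)` = 4

Answer: 4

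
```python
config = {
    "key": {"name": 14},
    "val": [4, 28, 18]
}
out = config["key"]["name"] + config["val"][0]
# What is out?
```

Trace:
`config = { ...` → config = {'key': {'name': 14}, 'val': [4, 28, 18]}
`out = config["key"]["name"] + config["val"][0]` → out = 18
So out = 18

Answer: 18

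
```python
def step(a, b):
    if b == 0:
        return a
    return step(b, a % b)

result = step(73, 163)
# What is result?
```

step(73, 163) -> step(163, 73) -> step(73, 17) -> step(17, 5) -> step(5, 2) -> step(2, 1) -> step(1, 0) -> 1

Answer: 1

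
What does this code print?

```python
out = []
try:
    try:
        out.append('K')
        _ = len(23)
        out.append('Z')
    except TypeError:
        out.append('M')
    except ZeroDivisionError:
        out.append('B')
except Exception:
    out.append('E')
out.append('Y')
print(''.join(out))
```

Execution trace: 'K' (inner try body) → 'M' (inner except TypeError) → 'Y' (after the try/except). Output: KMY

Answer: KMY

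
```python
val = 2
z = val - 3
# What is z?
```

Trace:
`val = 2` → val = 2
`z = val - 3` → z = -1
So z = -1

Answer: -1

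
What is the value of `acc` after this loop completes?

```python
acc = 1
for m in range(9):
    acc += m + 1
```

Start at 1, add 1 to 9 = 46
`acc` takes the values: 1 → 2 → 4 → 7 → 11 → 16 → 22 → 29 → 37 → 46

Answer: 46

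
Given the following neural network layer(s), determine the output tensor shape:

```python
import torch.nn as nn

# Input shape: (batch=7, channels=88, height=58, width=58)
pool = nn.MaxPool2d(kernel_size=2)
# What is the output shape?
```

Input: (7, 88, 58, 58) -> Output: (7, 88, 29, 29)

Answer: (7, 88, 29, 29)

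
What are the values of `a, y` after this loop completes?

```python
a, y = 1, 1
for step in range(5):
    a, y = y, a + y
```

Fibonacci: after 5 iterations
`a, y` takes the values: (1, 1) → (1, 2) → (2, 3) → (3, 5) → (5, 8) → (8, 13)

Answer: 8, 13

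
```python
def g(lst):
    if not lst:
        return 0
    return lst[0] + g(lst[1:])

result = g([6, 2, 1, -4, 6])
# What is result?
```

6 + 2 + 1 + (-4) + 6 + 0 = 11

Answer: 11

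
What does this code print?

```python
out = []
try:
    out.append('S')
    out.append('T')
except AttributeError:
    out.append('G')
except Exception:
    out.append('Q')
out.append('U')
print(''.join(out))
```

Execution trace: 'S' (try body) → 'T' (try body, no exception) → 'U' (after the try/except). Output: STU

Answer: STU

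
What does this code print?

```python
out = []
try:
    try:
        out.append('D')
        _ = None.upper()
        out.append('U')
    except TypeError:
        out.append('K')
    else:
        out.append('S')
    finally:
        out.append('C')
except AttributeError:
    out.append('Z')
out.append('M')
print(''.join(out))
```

Execution trace: 'D' (inner try body) → 'C' (inner finally) → 'Z' (outer except AttributeError) → 'M' (after the try/except). Output: DCZM

Answer: DCZM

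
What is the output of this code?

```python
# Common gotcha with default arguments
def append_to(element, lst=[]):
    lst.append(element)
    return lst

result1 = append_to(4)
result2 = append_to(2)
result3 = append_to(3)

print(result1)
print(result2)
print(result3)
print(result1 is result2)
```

Key concept: mutable default argument gotcha.
Step by step:
`result1 = append_to(4)` → result1 = [4]
`result2 = append_to(2)` → result1 = [4, 2] (same object as result2); result2 = [4, 2] (same object as result1)
`result3 = append_to(3)` → result1 = [4, 2, 3] (same object as result2, result3); result2 = [4, 2, 3] (same object as result1, result3); result3 = [4, 2, 3] (same object as result1, result2)
`print(result1)` → prints [4, 2, 3]
`print(result2)` → prints [4, 2, 3]
`print(result3)` → prints [4, 2, 3]
`print(result1 is result2)` → prints True

Answer:
[4, 2, 3]
[4, 2, 3]
[4, 2, 3]
True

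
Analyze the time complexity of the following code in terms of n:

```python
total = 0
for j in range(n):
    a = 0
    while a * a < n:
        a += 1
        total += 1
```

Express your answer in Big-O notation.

Each loop level contributes: n × √n. Multiplying the contributions gives O(n√n).

Answer: O(n√n)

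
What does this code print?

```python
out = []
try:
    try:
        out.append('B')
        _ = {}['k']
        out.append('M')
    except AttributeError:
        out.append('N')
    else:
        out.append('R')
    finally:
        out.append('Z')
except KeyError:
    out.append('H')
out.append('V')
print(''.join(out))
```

Execution trace: 'B' (try body) → 'Z' (finally) → 'H' (outer except KeyError) → 'V' (after the try/except). Output: BZHV

Answer: BZHV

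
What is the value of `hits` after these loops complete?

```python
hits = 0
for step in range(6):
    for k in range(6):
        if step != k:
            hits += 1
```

6² - 6 (exclude diagonal)
`hits` takes the values: 0 → 1 → 2 → 3 → 4 → 5 → 6 → 7 → 8 → 9 → 10 → 11 → 12 → 13 → 14 → 15 → 16 → 17 → 18 → 19 → 20 → 21 → 22 → 23 → 24 → 25 → 26 → 27 → 28 → 29 → 30

Answer: 30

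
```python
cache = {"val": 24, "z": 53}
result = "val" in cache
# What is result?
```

Trace:
`cache = {"val": 24, "z": 53}` → cache = {'val': 24, 'z': 53}
`result = "val" in cache` → result = True
So result = True

Answer: True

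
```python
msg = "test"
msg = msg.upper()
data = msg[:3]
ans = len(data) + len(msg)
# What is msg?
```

Trace:
`msg = "test"` → msg = 'test'
`msg = msg.upper()` → msg = 'TEST'
`data = msg[:3]` → data = 'TES'
`ans = len(data) + len(msg)` → ans = 7
So msg = 'TEST'

Answer: 'TEST'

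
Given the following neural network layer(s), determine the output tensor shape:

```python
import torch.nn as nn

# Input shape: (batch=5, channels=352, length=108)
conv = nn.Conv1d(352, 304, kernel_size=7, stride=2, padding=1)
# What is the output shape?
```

Input: (5, 352, 108) -> Output: (5, 304, 52)

Answer: (5, 304, 52)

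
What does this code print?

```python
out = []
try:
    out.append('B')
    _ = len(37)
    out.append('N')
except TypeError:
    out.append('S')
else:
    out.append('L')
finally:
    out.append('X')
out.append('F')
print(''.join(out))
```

Execution trace: 'B' (try body) → 'S' (except TypeError) → 'X' (finally) → 'F' (after the try/except). Output: BSXF

Answer: BSXF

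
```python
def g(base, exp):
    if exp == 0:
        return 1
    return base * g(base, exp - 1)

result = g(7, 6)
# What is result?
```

g(7, 6) = 7 * 7 * 7 * 7 * 7 * 7 = 117649

Answer: 117649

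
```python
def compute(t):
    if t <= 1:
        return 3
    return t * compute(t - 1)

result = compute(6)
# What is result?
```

compute(6) = 6 * 5 * 4 * 3 * 2 * 3 = 2160

Answer: 2160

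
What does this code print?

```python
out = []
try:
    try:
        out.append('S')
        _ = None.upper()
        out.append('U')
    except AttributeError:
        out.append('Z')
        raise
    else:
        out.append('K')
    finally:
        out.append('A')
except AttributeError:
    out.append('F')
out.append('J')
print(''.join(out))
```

Execution trace: 'S' (inner try body) → 'Z' (inner except AttributeError) → 'A' (inner finally) → 'F' (outer except AttributeError) → 'J' (after the try/except). Output: SZAFJ

Answer: SZAFJ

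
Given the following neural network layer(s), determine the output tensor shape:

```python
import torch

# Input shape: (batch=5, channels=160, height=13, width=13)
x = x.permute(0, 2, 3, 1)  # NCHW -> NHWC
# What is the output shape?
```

Input: (5, 160, 13, 13) -> Output: (5, 13, 13, 160)

Answer: (5, 13, 13, 160)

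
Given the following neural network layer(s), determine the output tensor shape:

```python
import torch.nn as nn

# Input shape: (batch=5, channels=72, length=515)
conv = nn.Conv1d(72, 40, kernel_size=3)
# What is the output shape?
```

Input: (5, 72, 515) -> Output: (5, 40, 513)

Answer: (5, 40, 513)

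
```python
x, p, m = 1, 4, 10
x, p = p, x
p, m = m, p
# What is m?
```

Trace:
`x, p, m = 1, 4, 10` → x = 1; p = 4; m = 10
`x, p = p, x` → x = 4; p = 1
`p, m = m, p` → p = 10; m = 1
So m = 1

Answer: 1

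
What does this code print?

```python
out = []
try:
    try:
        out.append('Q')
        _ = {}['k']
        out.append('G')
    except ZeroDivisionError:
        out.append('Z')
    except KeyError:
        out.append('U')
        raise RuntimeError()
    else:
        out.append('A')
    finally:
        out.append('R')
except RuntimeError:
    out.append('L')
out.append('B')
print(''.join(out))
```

Execution trace: 'Q' (try body) → 'U' (except KeyError) → 'R' (finally) → 'L' (outer except RuntimeError) → 'B' (after the try/except). Output: QURLB

Answer: QURLB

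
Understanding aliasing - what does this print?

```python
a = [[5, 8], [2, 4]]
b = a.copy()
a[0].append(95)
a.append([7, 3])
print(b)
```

Key concept: shallow copy with nested lists.
Step by step:
`a = [[5, 8], [2, 4]]` → a = [[5, 8], [2, 4]]
`b = a.copy()` → b = [[5, 8], [2, 4]]
`a[0].append(95)` → a = [[5, 8, 95], [2, 4]]; b = [[5, 8, 95], [2, 4]]
`a.append([7, 3])` → a = [[5, 8, 95], [2, 4], [7, 3]]
`print(b)` → prints [[5, 8, 95], [2, 4]]

Answer: [[5, 8, 95], [2, 4]]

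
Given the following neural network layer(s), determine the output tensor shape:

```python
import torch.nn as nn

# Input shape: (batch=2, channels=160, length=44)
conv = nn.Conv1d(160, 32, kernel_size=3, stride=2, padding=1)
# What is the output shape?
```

Input: (2, 160, 44) -> Output: (2, 32, 22)

Answer: (2, 32, 22)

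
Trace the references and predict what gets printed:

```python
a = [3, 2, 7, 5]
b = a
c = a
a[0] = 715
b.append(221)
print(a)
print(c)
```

Key concept: multiple aliases.
Step by step:
`a = [3, 2, 7, 5]` → a = [3, 2, 7, 5]
`b = a` → b = [3, 2, 7, 5] (same object as a)
`c = a` → c = [3, 2, 7, 5] (same object as a, b)
`a[0] = 715` → a = [715, 2, 7, 5] (same object as b, c); b = [715, 2, 7, 5] (same object as a, c); c = [715, 2, 7, 5] (same object as a, b)
`b.append(221)` → a = [715, 2, 7, 5, 221] (same object as b, c); b = [715, 2, 7, 5, 221] (same object as a, c); c = [715, 2, 7, 5, 221] (same object as a, b)
`print(a)` → prints [715, 2, 7, 5, 221]
`print(c)` → prints [715, 2, 7, 5, 221]

Answer:
[715, 2, 7, 5, 221]
[715, 2, 7, 5, 221]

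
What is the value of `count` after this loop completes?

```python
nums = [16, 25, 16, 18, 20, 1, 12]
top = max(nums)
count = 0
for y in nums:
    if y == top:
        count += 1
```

Count of max value 25 in [16, 25, 16, 18, 20, 1, 12]
`count` takes the values: 0 → 1

Answer: 1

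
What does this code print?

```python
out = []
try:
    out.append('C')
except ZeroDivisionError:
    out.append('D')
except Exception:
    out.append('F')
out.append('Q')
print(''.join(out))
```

Execution trace: 'C' (try body, no exception) → 'Q' (after the try/except). Output: CQ

Answer: CQ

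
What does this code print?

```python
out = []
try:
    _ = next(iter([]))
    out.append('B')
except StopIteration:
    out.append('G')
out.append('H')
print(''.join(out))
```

Execution trace: 'G' (except StopIteration) → 'H' (after the try/except). Output: GH

Answer: GH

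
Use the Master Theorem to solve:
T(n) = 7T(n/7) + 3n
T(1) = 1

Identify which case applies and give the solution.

a=7, b=7, f(n)=3n. log_7(7) = 1. Since c=1 = 1, Case 2 applies: T(n) = Θ(n^log_b(a) · log n) = O(n log n).

Answer: O(n log n) - Case 2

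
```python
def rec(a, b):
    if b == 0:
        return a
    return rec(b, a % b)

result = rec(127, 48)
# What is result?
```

rec(127, 48) -> rec(48, 31) -> rec(31, 17) -> rec(17, 14) -> rec(14, 3) -> rec(3, 2) -> rec(2, 1) -> rec(1, 0) -> 1

Answer: 1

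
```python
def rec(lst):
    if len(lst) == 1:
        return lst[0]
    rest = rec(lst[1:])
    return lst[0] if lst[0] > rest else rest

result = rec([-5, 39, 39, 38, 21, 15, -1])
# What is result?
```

Recursive max over [-5, 39, 39, 38, 21, 15, -1] = 39

Answer: 39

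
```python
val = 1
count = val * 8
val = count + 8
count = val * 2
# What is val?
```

Trace:
`val = 1` → val = 1
`count = val * 8` → count = 8
`val = count + 8` → val = 16
`count = val * 2` → count = 32
So val = 16

Answer: 16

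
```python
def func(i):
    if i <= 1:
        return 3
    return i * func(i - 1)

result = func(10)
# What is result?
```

func(10) = 10 * 9 * 8 * 7 * 6 * 5 * 4 * 3 * 2 * 3 = 10886400

Answer: 10886400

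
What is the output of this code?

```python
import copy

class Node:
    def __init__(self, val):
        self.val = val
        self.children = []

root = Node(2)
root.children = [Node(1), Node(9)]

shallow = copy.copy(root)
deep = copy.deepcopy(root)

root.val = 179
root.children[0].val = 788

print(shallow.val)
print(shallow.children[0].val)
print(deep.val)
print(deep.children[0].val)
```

Key concept: deep copy with custom objects.
Step by step:
`root = Node(2)` → root = Node(val=2, children=[])
`root.children = [Node(1), Node(9)]` → root = Node(val=2, children=[Node(val=1, children=[]), Node(val=9, children=[])])
`shallow = copy.copy(root)` → shallow = Node(val=2, children=[Node(val=1, children=[]), Node(val=9, children=[])])
`deep = copy.deepcopy(root)` → deep = Node(val=2, children=[Node(val=1, children=[]), Node(val=9, children=[])])
`root.val = 179` → root = Node(val=179, children=[Node(val=1, children=[]), Node(val=9, children=[])])
`root.children[0].val = 788` → root = Node(val=179, children=[Node(val=788, children=[]), Node(val=9, children=[])]); shallow = Node(val=2, children=[Node(val=788, children=[]), Node(val=9, children=[])])
`print(shallow.val)` → prints 2
`print(shallow.children[0].val)` → prints 788
`print(deep.val)` → prints 2
`print(deep.children[0].val)` → prints 1

Answer:
2
788
2
1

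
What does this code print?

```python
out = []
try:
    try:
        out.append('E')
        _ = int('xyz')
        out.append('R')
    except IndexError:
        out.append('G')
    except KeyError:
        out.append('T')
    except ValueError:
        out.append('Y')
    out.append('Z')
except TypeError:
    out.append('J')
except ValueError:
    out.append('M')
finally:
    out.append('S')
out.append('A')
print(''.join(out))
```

Execution trace: 'E' (inner try body) → 'Y' (inner except ValueError) → 'Z' (try body, no exception) → 'S' (finally) → 'A' (after the try/except). Output: EYZSA

Answer: EYZSA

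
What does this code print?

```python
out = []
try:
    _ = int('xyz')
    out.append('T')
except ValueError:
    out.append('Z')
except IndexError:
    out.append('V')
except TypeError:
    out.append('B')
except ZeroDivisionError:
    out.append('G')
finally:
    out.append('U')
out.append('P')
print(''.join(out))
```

Execution trace: 'Z' (except ValueError) → 'U' (finally) → 'P' (after the try/except). Output: ZUP

Answer: ZUP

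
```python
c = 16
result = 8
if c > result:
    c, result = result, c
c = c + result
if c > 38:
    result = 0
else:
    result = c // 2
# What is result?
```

Trace:
`c = 16` → c = 16
`result = 8` → result = 8
`if c > result: ...` → c > result is True → c = 8; result = 16
`c = c + result` → c = 24
`if c > 38: ...` → c > 38 is False, take else branch → result = 12
So result = 12

Answer: 12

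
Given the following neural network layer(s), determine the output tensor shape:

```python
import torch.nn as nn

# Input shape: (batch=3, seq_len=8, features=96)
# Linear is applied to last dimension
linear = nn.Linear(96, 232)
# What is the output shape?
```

Input: (3, 8, 96) -> Output: (3, 8, 232)

Answer: (3, 8, 232)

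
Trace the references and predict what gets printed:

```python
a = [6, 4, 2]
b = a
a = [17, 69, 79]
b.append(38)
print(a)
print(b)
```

Key concept: rebinding vs mutation: a is rebound to a new list, b still points at the original.
Step by step:
`a = [6, 4, 2]` → a = [6, 4, 2]
`b = a` → b = [6, 4, 2] (same object as a)
`a = [17, 69, 79]` → a = [17, 69, 79]
`b.append(38)` → b = [6, 4, 2, 38]
`print(a)` → prints [17, 69, 79]
`print(b)` → prints [6, 4, 2, 38]

Answer:
[17, 69, 79]
[6, 4, 2, 38]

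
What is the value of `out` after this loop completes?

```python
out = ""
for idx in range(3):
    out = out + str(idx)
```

Concatenate digits 0 to 2
`out` takes the values: "" → "0" → "01" → "012"

Answer: "012"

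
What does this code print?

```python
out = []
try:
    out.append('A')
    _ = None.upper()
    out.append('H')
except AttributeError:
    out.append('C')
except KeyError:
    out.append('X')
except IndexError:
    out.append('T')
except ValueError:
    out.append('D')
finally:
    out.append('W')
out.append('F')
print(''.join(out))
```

Execution trace: 'A' (try body) → 'C' (except AttributeError) → 'W' (finally) → 'F' (after the try/except). Output: ACWF

Answer: ACWF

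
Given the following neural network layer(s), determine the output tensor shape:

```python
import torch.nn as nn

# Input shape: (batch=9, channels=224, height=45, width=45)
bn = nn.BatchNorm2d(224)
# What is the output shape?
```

Input: (9, 224, 45, 45) -> Output: (9, 224, 45, 45)

Answer: (9, 224, 45, 45)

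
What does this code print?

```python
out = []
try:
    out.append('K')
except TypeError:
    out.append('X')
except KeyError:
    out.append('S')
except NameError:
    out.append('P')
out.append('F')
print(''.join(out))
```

Execution trace: 'K' (try body, no exception) → 'F' (after the try/except). Output: KF

Answer: KF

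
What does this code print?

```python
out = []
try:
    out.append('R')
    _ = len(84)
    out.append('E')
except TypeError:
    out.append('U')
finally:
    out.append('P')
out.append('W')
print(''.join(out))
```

Execution trace: 'R' (try body) → 'U' (except TypeError) → 'P' (finally) → 'W' (after the try/except). Output: RUPW

Answer: RUPW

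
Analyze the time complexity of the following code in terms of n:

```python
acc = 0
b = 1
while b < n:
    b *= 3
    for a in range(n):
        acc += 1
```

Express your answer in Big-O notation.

Each loop level contributes: log n × n. Multiplying the contributions gives O(n log n).

Answer: O(n log n)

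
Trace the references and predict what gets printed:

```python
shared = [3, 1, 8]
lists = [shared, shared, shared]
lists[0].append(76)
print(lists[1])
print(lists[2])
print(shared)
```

Key concept: list of same reference.
Step by step:
`shared = [3, 1, 8]` → shared = [3, 1, 8]
`lists = [shared, shared, shared]` → lists = [[3, 1, 8], [3, 1, 8], [3, 1, 8]]
`lists[0].append(76)` → shared = [3, 1, 8, 76]; lists = [[3, 1, 8, 76], [3, 1, 8, 76], [3, 1, 8, 76]]
`print(lists[1])` → prints [3, 1, 8, 76]
`print(lists[2])` → prints [3, 1, 8, 76]
`print(shared)` → prints [3, 1, 8, 76]

Answer:
[3, 1, 8, 76]
[3, 1, 8, 76]
[3, 1, 8, 76]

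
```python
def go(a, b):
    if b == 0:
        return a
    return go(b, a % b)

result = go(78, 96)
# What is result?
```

go(78, 96) -> go(96, 78) -> go(78, 18) -> go(18, 6) -> go(6, 0) -> 6

Answer: 6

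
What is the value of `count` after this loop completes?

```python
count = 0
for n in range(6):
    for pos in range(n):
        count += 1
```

Triangle number: 0+1+2+...+5
`count` takes the values: 0 → 1 → 2 → 3 → 4 → 5 → 6 → 7 → 8 → 9 → 10 → 11 → 12 → 13 → 14 → 15

Answer: 15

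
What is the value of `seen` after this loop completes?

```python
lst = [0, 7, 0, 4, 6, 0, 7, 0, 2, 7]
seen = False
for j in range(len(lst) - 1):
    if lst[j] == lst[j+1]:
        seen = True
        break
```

Check consecutive duplicates in [0, 7, 0, 4, 6, 0, 7, 0, 2, 7]
`seen` takes the values: False

Answer: False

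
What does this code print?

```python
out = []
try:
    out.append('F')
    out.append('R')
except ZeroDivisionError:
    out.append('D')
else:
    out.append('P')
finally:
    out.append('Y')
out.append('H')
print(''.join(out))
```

Execution trace: 'F' (try body) → 'R' (try body, no exception) → 'P' (else) → 'Y' (finally) → 'H' (after the try/except). Output: FRPYH

Answer: FRPYH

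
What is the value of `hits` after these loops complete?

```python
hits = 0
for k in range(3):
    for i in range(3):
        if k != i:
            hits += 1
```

3² - 3 (exclude diagonal)
`hits` takes the values: 0 → 1 → 2 → 3 → 4 → 5 → 6

Answer: 6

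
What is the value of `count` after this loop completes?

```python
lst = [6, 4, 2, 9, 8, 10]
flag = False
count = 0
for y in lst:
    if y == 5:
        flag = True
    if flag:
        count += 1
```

Count elements after first 5 in [6, 4, 2, 9, 8, 10]
`count` takes the values: 0

Answer: 0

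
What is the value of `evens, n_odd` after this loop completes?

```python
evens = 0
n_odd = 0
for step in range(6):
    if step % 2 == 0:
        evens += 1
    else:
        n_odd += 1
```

Count evens and odds in range(6)
`evens, n_odd` takes the values: (0, 0) → (1, 0) → (1, 1) → (2, 1) → (2, 2) → (3, 2) → (3, 3)

Answer: 3, 3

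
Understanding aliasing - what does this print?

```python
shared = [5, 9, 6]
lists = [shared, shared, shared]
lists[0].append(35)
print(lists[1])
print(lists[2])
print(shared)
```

Key concept: list of same reference.
Step by step:
`shared = [5, 9, 6]` → shared = [5, 9, 6]
`lists = [shared, shared, shared]` → lists = [[5, 9, 6], [5, 9, 6], [5, 9, 6]]
`lists[0].append(35)` → shared = [5, 9, 6, 35]; lists = [[5, 9, 6, 35], [5, 9, 6, 35], [5, 9, 6, 35]]
`print(lists[1])` → prints [5, 9, 6, 35]
`print(lists[2])` → prints [5, 9, 6, 35]
`print(shared)` → prints [5, 9, 6, 35]

Answer:
[5, 9, 6, 35]
[5, 9, 6, 35]
[5, 9, 6, 35]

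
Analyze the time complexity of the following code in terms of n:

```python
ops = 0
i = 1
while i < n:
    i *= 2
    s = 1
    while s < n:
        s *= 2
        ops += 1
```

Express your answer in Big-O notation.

Each loop level contributes: log n × log n. Multiplying the contributions gives O(log² n).

Answer: O(log² n)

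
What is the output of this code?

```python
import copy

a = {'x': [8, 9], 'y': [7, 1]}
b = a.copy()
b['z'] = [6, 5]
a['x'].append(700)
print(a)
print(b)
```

Key concept: shallow copy of dict with mutable values.
Step by step:
`a = {'x': [8, 9], 'y': [7, 1]}` → a = {'x': [8, 9], 'y': [7, 1]}
`b = a.copy()` → b = {'x': [8, 9], 'y': [7, 1]}
`b['z'] = [6, 5]` → b = {'x': [8, 9], 'y': [7, 1], 'z': [6, 5]}
`a['x'].append(700)` → a = {'x': [8, 9, 700], 'y': [7, 1]}; b = {'x': [8, 9, 700], 'y': [7, 1], 'z': [6, 5]}
`print(a)` → prints {'x': [8, 9, 700], 'y': [7, 1]}
`print(b)` → prints {'x': [8, 9, 700], 'y': [7, 1], 'z': [6, 5]}

Answer:
{'x': [8, 9, 700], 'y': [7, 1]}
{'x': [8, 9, 700], 'y': [7, 1], 'z': [6, 5]}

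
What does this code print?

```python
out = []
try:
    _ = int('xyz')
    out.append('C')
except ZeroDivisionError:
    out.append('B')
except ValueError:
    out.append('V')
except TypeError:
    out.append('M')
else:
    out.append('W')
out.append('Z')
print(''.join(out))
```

Execution trace: 'V' (except ValueError) → 'Z' (after the try/except). Output: VZ

Answer: VZ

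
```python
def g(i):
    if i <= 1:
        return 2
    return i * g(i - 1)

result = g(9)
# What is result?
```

g(9) = 9 * 8 * 7 * 6 * 5 * 4 * 3 * 2 * 2 = 725760

Answer: 725760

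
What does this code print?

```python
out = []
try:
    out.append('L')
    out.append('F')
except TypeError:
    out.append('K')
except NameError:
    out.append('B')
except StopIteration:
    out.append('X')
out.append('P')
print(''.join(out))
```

Execution trace: 'L' (try body) → 'F' (try body, no exception) → 'P' (after the try/except). Output: LFP

Answer: LFP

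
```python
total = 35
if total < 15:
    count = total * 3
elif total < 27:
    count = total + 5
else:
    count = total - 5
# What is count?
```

Trace:
`total = 35` → total = 35
`if total < 15: ...` → total < 15 is False, total < 27 is False, take else branch → count = 30
So count = 30

Answer: 30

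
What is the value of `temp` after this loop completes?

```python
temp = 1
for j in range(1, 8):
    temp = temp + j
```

Start at 1, add 1 through 7
`temp` takes the values: 1 → 2 → 4 → 7 → 11 → 16 → 22 → 29

Answer: 29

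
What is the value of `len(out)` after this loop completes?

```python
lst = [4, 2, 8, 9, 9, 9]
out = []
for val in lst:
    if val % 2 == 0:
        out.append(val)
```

Count even numbers in [4, 2, 8, 9, 9, 9]
`out` takes the values: [] → [4] → [4, 2] → [4, 2, 8]
So `len(out)` = 3

Answer: 3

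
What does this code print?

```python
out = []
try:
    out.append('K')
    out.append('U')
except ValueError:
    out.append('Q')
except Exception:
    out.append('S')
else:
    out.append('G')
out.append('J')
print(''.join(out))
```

Execution trace: 'K' (try body) → 'U' (try body, no exception) → 'G' (else) → 'J' (after the try/except). Output: KUGJ

Answer: KUGJ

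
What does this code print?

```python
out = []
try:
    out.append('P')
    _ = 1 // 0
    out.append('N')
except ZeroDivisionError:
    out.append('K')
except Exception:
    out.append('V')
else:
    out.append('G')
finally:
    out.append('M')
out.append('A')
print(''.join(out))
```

Execution trace: 'P' (try body) → 'K' (except ZeroDivisionError) → 'M' (finally) → 'A' (after the try/except). Output: PKMA

Answer: PKMA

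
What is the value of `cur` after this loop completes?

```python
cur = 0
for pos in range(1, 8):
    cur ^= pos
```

XOR of 1 to 7
`cur` takes the values: 0 → 1 → 3 → 0 → 4 → 1 → 7 → 0

Answer: 0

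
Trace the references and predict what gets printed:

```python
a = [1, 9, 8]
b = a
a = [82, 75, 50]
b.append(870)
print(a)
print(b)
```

Key concept: rebinding vs mutation: a is rebound to a new list, b still points at the original.
Step by step:
`a = [1, 9, 8]` → a = [1, 9, 8]
`b = a` → b = [1, 9, 8] (same object as a)
`a = [82, 75, 50]` → a = [82, 75, 50]
`b.append(870)` → b = [1, 9, 8, 870]
`print(a)` → prints [82, 75, 50]
`print(b)` → prints [1, 9, 8, 870]

Answer:
[82, 75, 50]
[1, 9, 8, 870]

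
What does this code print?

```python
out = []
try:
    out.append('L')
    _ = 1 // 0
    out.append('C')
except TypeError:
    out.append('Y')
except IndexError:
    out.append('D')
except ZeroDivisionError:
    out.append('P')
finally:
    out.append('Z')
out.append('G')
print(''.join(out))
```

Execution trace: 'L' (try body) → 'P' (except ZeroDivisionError) → 'Z' (finally) → 'G' (after the try/except). Output: LPZG

Answer: LPZG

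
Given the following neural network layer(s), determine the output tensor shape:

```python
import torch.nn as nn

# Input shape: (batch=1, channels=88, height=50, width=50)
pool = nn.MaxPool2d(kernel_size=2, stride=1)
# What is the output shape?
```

Input: (1, 88, 50, 50) -> Output: (1, 88, 49, 49)

Answer: (1, 88, 49, 49)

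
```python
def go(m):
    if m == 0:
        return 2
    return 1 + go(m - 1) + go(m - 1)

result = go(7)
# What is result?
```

go(m) = 1 + 2·go(m-1), go(0)=2. Closed form: (2+1)·2^7 - 1 = 383.

Answer: 383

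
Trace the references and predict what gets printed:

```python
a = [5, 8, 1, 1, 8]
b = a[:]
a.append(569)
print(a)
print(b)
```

Key concept: slice [:] creates copy.
Step by step:
`a = [5, 8, 1, 1, 8]` → a = [5, 8, 1, 1, 8]
`b = a[:]` → b = [5, 8, 1, 1, 8]
`a.append(569)` → a = [5, 8, 1, 1, 8, 569]
`print(a)` → prints [5, 8, 1, 1, 8, 569]
`print(b)` → prints [5, 8, 1, 1, 8]

Answer:
[5, 8, 1, 1, 8, 569]
[5, 8, 1, 1, 8]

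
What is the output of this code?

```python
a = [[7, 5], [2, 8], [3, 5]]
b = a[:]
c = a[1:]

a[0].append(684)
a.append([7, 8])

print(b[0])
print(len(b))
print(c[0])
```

Key concept: slice with nested mutation.
Step by step:
`a = [[7, 5], [2, 8], [3, 5]]` → a = [[7, 5], [2, 8], [3, 5]]
`b = a[:]` → b = [[7, 5], [2, 8], [3, 5]]
`c = a[1:]` → c = [[2, 8], [3, 5]]
`a[0].append(684)` → a = [[7, 5, 684], [2, 8], [3, 5]]; b = [[7, 5, 684], [2, 8], [3, 5]]
`a.append([7, 8])` → a = [[7, 5, 684], [2, 8], [3, 5], [7, 8]]
`print(b[0])` → prints [7, 5, 684]
`print(len(b))` → prints 3
`print(c[0])` → prints [2, 8]

Answer:
[7, 5, 684]
3
[2, 8]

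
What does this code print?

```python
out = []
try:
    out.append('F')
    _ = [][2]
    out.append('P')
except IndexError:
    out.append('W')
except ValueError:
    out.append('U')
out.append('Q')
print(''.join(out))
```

Execution trace: 'F' (try body) → 'W' (except IndexError) → 'Q' (after the try/except). Output: FWQ

Answer: FWQ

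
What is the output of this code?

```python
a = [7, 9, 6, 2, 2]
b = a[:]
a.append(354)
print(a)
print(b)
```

Key concept: slice [:] creates copy.
Step by step:
`a = [7, 9, 6, 2, 2]` → a = [7, 9, 6, 2, 2]
`b = a[:]` → b = [7, 9, 6, 2, 2]
`a.append(354)` → a = [7, 9, 6, 2, 2, 354]
`print(a)` → prints [7, 9, 6, 2, 2, 354]
`print(b)` → prints [7, 9, 6, 2, 2]

Answer:
[7, 9, 6, 2, 2, 354]
[7, 9, 6, 2, 2]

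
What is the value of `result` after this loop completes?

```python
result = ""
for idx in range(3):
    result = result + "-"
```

Repeat '-' 3 times
`result` takes the values: "" → "-" → "--" → "---"

Answer: "---"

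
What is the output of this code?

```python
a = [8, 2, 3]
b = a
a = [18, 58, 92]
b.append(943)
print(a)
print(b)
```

Key concept: rebinding vs mutation: a is rebound to a new list, b still points at the original.
Step by step:
`a = [8, 2, 3]` → a = [8, 2, 3]
`b = a` → b = [8, 2, 3] (same object as a)
`a = [18, 58, 92]` → a = [18, 58, 92]
`b.append(943)` → b = [8, 2, 3, 943]
`print(a)` → prints [18, 58, 92]
`print(b)` → prints [8, 2, 3, 943]

Answer:
[18, 58, 92]
[8, 2, 3, 943]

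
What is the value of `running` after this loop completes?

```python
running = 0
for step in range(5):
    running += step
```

Sum of 0 to 4 = 10
`running` takes the values: 0 → 1 → 3 → 6 → 10

Answer: 10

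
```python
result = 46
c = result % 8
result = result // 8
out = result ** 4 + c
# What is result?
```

Trace:
`result = 46` → result = 46
`c = result % 8` → c = 6
`result = result // 8` → result = 5
`out = result ** 4 + c` → out = 631
So result = 5

Answer: 5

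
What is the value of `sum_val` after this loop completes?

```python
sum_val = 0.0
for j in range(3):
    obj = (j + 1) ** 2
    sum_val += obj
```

Sum of squared losses 1² + 2² + ... + 3²
`sum_val` takes the values: 0.0 → 1.0 → 5.0 → 14.0

Answer: 14.0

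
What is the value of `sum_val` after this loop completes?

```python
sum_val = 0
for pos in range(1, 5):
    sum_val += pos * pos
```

Sum of squares 1² to 4² = 30
`sum_val` takes the values: 0 → 1 → 5 → 14 → 30

Answer: 30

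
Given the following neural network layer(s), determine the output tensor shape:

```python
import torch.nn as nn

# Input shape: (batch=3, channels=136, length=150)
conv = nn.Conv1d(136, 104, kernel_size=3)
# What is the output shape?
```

Input: (3, 136, 150) -> Output: (3, 104, 148)

Answer: (3, 104, 148)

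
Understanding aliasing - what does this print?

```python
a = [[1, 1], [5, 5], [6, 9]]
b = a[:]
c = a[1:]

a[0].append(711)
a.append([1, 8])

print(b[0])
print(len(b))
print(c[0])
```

Key concept: slice with nested mutation.
Step by step:
`a = [[1, 1], [5, 5], [6, 9]]` → a = [[1, 1], [5, 5], [6, 9]]
`b = a[:]` → b = [[1, 1], [5, 5], [6, 9]]
`c = a[1:]` → c = [[5, 5], [6, 9]]
`a[0].append(711)` → a = [[1, 1, 711], [5, 5], [6, 9]]; b = [[1, 1, 711], [5, 5], [6, 9]]
`a.append([1, 8])` → a = [[1, 1, 711], [5, 5], [6, 9], [1, 8]]
`print(b[0])` → prints [1, 1, 711]
`print(len(b))` → prints 3
`print(c[0])` → prints [5, 5]

Answer:
[1, 1, 711]
3
[5, 5]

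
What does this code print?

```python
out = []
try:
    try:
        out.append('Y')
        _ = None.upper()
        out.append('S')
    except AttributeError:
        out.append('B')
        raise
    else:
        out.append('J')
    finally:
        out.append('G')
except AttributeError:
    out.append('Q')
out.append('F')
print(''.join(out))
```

Execution trace: 'Y' (inner try body) → 'B' (inner except AttributeError) → 'G' (inner finally) → 'Q' (outer except AttributeError) → 'F' (after the try/except). Output: YBGQF

Answer: YBGQF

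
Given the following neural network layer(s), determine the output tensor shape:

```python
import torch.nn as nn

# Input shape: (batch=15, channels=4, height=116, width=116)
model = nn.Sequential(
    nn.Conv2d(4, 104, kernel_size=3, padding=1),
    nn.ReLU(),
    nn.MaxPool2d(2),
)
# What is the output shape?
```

Input: (15, 4, 116, 116) -> after Conv2d: (15, 104, 116, 116) -> after ReLU: (15, 104, 116, 116) -> Output: (15, 104, 58, 58)

Answer: (15, 104, 58, 58)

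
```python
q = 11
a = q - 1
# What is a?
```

Trace:
`q = 11` → q = 11
`a = q - 1` → a = 10
So a = 10

Answer: 10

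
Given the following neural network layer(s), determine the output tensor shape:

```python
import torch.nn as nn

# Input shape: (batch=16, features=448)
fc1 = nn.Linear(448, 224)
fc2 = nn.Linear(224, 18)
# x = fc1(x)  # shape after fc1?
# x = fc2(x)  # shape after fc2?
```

Input: (16, 448) -> after fc1: (16, 224) -> Output: (16, 18)

Answer: (16, 18)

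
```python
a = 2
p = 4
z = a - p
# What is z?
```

Trace:
`a = 2` → a = 2
`p = 4` → p = 4
`z = a - p` → z = -2
So z = -2

Answer: -2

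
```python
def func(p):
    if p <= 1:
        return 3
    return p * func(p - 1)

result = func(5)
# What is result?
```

func(5) = 5 * 4 * 3 * 2 * 3 = 360

Answer: 360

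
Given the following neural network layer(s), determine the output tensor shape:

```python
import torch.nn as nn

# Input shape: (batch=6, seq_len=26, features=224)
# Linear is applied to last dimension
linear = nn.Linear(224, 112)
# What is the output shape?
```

Input: (6, 26, 224) -> Output: (6, 26, 112)

Answer: (6, 26, 112)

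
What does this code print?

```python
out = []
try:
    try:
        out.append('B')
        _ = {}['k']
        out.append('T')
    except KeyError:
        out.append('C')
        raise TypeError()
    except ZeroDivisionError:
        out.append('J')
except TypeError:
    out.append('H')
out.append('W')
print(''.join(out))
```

Execution trace: 'B' (inner try body) → 'C' (inner except KeyError) → 'H' (outer except TypeError) → 'W' (after the try/except). Output: BCHW

Answer: BCHW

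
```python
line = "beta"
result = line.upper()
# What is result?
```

Trace:
`line = "beta"` → line = 'beta'
`result = line.upper()` → result = 'BETA'
So result = 'BETA'

Answer: 'BETA'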